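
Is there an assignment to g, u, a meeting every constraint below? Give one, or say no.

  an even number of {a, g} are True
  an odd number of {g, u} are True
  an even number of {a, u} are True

Unsatisfiable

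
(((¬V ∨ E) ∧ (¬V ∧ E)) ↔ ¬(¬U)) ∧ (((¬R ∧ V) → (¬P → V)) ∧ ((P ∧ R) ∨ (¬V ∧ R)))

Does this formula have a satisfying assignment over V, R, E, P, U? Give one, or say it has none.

V = False, R = True, E = True, P = False, U = True

  ((¬V ∨ E) ∧ (¬V ∧ E)) ↔ ¬(¬U) = True
    (¬V ∨ E) ∧ (¬V ∧ E) = True
      ¬V ∨ E = True
        ¬V = True
      ¬V ∧ E = True
        ¬V = True
    ¬(¬U) = True
      ¬U = False
  ((¬R ∧ V) → (¬P → V)) ∧ ((P ∧ R) ∨ (¬V ∧ R)) = True
    (¬R ∧ V) → (¬P → V) = True
      ¬R ∧ V = False
        ¬R = False
      ¬P → V = False
        ¬P = True
    (P ∧ R) ∨ (¬V ∧ R) = True
      P ∧ R = False
      ¬V ∧ R = True
        ¬V = True
Both conjuncts True, so the formula holds.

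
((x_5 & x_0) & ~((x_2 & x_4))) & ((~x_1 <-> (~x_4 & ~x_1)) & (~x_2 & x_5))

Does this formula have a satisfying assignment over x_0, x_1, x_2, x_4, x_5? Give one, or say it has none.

x_0 = True, x_1 = True, x_2 = False, x_4 = True, x_5 = True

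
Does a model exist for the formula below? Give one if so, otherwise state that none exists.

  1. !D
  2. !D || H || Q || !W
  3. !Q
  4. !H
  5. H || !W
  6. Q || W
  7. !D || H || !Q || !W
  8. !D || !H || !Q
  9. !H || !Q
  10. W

Case H = True:
  Clause (!H) is falsified — contradiction.
Case H = False:
  (!D) forces D = False.
  (!Q) forces Q = False.
  (H || !W) forces W = False.
  Clause (Q || W) is falsified — contradiction.
Both cases fail, so the formula is unsatisfiable.

No satisfying assignment exists.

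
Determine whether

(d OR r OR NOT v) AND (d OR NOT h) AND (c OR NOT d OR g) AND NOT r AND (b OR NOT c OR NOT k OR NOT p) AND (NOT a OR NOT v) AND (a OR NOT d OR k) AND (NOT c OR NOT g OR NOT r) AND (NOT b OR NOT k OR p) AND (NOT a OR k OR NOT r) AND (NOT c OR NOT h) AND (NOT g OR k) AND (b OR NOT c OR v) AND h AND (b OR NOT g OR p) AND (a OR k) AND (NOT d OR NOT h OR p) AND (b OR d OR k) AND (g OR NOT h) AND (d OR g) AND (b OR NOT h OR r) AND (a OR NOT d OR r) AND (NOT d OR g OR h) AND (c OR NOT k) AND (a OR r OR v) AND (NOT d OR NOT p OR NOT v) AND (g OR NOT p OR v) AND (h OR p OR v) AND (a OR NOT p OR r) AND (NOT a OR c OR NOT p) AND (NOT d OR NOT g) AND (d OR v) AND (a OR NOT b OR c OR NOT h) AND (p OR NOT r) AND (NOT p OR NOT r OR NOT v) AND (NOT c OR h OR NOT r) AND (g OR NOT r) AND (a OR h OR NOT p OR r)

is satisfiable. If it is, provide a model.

No satisfying assignment exists.

Case r = True:
  Clause (NOT r) is falsified — contradiction.
Case r = False:
  (h) forces h = True.
  (d OR NOT h) forces d = True.
  (NOT c OR NOT h) forces c = False.
  (c OR NOT d OR g) forces g = True.
  Clause (NOT d OR NOT g) is falsified — contradiction.
Both cases fail, so the formula is unsatisfiable.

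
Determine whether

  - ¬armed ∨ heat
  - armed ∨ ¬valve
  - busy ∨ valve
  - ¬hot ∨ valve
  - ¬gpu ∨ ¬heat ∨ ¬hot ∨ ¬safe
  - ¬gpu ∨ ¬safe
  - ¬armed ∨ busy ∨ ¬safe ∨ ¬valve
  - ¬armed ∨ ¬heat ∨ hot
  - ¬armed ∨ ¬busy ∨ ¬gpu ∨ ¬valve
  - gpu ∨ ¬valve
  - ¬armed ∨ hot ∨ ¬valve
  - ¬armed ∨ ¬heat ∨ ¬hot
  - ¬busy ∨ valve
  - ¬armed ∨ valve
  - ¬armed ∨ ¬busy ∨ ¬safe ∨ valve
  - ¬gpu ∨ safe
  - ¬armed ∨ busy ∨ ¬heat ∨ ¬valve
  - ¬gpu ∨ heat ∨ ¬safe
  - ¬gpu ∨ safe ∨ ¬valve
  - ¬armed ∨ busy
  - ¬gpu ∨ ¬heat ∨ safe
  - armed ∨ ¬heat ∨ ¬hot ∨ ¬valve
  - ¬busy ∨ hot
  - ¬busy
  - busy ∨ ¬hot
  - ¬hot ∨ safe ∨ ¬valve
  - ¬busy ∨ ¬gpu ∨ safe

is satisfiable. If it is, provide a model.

No satisfying assignment exists.

Case busy = True:
  Clause (¬busy) is falsified — contradiction.
Case busy = False:
  (busy ∨ valve) forces valve = True.
  (armed ∨ ¬valve) forces armed = True.
  Clause (¬armed ∨ busy) is falsified — contradiction.
Both cases fail, so the formula is unsatisfiable.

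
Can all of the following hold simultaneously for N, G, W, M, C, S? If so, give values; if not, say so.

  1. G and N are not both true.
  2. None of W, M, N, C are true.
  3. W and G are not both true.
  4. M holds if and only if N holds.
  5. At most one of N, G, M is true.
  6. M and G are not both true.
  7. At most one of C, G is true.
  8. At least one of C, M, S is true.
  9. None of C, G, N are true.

N=F, G=F, W=F, M=F, C=F, S=T

  (1) G=F, N=F — not both ✓
  (2) {W, M, N, C}: 0 true — none ✓
  (3) W=F, G=F — not both ✓
  (4) M=F, N=F — same ✓
  (5) {N, G, M}: 0 true — at most one ✓
  (6) M=F, G=F — not both ✓
  (7) {C, G}: 0 true — at most one ✓
  (8) {C, M, S}: 1 true — at least one ✓
  (9) {C, G, N}: 0 true — none ✓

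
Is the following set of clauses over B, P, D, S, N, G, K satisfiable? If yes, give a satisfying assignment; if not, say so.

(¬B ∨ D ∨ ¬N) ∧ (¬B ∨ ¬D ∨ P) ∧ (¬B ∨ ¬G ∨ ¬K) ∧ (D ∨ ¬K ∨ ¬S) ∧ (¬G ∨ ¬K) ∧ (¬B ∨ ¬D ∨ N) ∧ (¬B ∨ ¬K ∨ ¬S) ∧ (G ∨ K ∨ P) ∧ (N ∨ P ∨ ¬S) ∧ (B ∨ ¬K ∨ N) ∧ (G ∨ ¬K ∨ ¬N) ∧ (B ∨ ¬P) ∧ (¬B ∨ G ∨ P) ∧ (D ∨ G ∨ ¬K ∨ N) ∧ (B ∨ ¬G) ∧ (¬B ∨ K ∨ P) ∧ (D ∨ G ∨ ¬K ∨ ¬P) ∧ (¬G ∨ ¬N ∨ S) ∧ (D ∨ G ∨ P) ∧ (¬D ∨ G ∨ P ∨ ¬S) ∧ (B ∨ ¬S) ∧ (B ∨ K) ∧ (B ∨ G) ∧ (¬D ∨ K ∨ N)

B = True; P = True; D = False; S = True; N = False; G = True; K = False

Try B = False:
  (B ∨ ¬P) forces P = False.
  (B ∨ ¬G) forces G = False.
  clause (B ∨ G) is falsified — backtrack.
So B = True.
Set P = True.
Set D = False.
  then (¬B ∨ D ∨ ¬N) forces N = False.
Set S = True.
  then (D ∨ ¬K ∨ ¬S) forces K = False.
Set G = True.
All clauses satisfied.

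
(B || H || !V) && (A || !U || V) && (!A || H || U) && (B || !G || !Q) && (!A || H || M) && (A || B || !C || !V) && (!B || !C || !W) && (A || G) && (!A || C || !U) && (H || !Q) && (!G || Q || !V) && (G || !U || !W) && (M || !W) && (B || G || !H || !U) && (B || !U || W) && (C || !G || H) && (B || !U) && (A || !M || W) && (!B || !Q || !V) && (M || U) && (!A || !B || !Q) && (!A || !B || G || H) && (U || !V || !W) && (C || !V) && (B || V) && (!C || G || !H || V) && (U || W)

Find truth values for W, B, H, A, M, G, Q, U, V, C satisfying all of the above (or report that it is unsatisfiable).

W=T, B=T, H=T, A=F, M=T, G=T, Q=F, U=F, V=F, C=F

Set W = True.
  then (M || !W) forces M = True.
Try B = False:
  (B || !U) forces U = False.
  (U || !V || !W) forces V = False.
  clause (B || V) is falsified — backtrack.
So B = True.
  then (!B || !C || !W) forces C = False.
  then (C || !V) forces V = False.
Set H = True.
Set A = False.
  then (A || !U || V) forces U = False.
  then (A || G) forces G = True.
Set Q = False.
All clauses satisfied.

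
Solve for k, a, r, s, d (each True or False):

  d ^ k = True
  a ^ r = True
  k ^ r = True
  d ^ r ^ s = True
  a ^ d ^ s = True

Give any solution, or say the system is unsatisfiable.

Adding constraints 2, 4, 5 mod 2: every variable appears an even number of times on the left, so the left side is 0.
But the right sides sum to 1 (mod 2). 0 ≠ 1 — the system is inconsistent.

Unsatisfiable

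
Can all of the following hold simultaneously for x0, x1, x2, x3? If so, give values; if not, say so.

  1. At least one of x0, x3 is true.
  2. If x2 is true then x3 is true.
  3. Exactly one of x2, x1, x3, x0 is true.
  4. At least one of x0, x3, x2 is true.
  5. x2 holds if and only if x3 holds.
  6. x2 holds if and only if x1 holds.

x0 = True, x1 = False, x2 = False, x3 = False

  (1) {x0, x3}: 1 true — at least one ✓
  (2) x2=F ⇒ x3: vacuous ✓
  (3) {x2, x1, x3, x0}: 1 true — exactly one ✓
  (4) {x0, x3, x2}: 1 true — at least one ✓
  (5) x2=F, x3=F — same ✓
  (6) x2=F, x1=F — same ✓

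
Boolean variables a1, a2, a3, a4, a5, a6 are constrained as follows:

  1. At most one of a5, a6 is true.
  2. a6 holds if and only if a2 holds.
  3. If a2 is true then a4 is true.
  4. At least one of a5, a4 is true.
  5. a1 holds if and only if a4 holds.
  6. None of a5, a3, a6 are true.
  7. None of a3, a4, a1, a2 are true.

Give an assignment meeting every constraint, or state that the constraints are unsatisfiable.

Unsatisfiable

Case a5 = True:
  Constraint (6) is violated (a5=T) — contradiction.
Case a5 = False:
  (4) with a5=F forces a4 = True.
  Constraint (7) is violated (a4=T) — contradiction.
Both cases fail — unsatisfiable.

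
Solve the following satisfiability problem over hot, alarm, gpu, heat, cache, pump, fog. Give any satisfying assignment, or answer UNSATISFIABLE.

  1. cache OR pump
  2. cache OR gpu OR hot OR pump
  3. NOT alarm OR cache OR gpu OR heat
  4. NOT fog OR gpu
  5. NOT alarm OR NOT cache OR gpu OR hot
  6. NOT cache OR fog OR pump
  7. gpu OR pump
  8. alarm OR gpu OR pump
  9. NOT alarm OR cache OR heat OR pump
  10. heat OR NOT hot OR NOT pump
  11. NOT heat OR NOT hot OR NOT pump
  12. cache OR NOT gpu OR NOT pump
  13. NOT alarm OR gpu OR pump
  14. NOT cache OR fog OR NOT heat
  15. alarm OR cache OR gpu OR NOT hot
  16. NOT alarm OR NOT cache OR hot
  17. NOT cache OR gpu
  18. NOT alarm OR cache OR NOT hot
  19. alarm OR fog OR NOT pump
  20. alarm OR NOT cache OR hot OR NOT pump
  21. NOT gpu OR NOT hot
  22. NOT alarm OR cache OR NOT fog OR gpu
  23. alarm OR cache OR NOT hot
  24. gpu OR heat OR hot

Try hot = True:
  (NOT gpu OR NOT hot) forces gpu = False.
  (NOT fog OR gpu) forces fog = False.
  (gpu OR pump) forces pump = True.
  (heat OR NOT hot OR NOT pump) forces heat = True.
  clause (NOT heat OR NOT hot OR NOT pump) is falsified — backtrack.
So hot = False.
Set alarm = False.
Set gpu = True.
Set heat = False.
Set cache = True.
  then (alarm OR NOT cache OR hot OR NOT pump) forces pump = False.
  then (NOT cache OR fog OR pump) forces fog = True.
All clauses satisfied.

hot=F, alarm=F, gpu=T, heat=F, cache=T, pump=F, fog=T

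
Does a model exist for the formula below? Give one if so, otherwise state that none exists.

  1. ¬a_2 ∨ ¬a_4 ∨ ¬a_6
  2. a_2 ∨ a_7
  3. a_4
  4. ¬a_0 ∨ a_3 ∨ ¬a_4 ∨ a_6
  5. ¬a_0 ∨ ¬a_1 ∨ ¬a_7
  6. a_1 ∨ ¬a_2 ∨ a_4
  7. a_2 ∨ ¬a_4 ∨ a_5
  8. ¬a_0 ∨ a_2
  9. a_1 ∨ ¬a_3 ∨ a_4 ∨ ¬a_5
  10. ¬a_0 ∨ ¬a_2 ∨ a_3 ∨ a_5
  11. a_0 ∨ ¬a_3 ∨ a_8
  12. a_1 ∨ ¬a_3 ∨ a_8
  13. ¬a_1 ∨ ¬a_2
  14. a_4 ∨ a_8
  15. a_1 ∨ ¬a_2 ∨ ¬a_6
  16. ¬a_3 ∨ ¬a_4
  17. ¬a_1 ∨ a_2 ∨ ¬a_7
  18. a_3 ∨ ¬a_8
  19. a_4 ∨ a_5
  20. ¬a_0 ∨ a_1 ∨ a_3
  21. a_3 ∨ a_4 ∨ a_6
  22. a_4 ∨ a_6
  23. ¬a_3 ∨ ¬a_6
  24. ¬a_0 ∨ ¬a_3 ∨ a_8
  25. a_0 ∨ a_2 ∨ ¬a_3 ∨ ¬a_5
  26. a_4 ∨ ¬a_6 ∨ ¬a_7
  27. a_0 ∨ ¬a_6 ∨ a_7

a_0 = False; a_1 = False; a_2 = True; a_3 = False; a_4 = True; a_5 = True; a_6 = False; a_7 = True; a_8 = False

Unit clause (a_4) forces a_4 = True.
In (¬a_3 ∨ ¬a_4) only ¬a_3 is left, so a_3 = False.
In (a_3 ∨ ¬a_8) only ¬a_8 is left, so a_8 = False.
Try a_0 = True:
  (¬a_0 ∨ a_3 ∨ ¬a_4 ∨ a_6) forces a_6 = True.
  (¬a_2 ∨ ¬a_4 ∨ ¬a_6) forces a_2 = False.
  clause (¬a_0 ∨ a_2) is falsified — backtrack.
So a_0 = False.
Set a_1 = False.
Set a_2 = True.
  then (¬a_2 ∨ ¬a_4 ∨ ¬a_6) forces a_6 = False.
Set a_5 = True.
Set a_7 = True.
All clauses satisfied.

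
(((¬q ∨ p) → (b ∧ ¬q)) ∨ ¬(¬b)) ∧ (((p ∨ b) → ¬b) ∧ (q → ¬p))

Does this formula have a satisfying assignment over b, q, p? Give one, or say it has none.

b = False, q = True, p = False

  ((¬q ∨ p) → (b ∧ ¬q)) ∨ ¬(¬b) = True
    (¬q ∨ p) → (b ∧ ¬q) = True
      ¬q ∨ p = False
        ¬q = False
      b ∧ ¬q = False
        ¬q = False
    ¬(¬b) = False
      ¬b = True
  ((p ∨ b) → ¬b) ∧ (q → ¬p) = True
    (p ∨ b) → ¬b = True
      p ∨ b = False
      ¬b = True
    q → ¬p = True
      ¬p = True
Both conjuncts True, so the formula holds.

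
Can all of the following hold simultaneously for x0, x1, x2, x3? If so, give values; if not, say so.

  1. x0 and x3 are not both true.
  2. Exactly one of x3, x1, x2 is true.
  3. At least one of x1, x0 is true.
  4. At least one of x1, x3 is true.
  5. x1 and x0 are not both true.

x0=F; x1=T; x2=F; x3=F

  (1) x0=F, x3=F — not both ✓
  (2) {x3, x1, x2}: 1 true — exactly one ✓
  (3) {x1, x0}: 1 true — at least one ✓
  (4) {x1, x3}: 1 true — at least one ✓
  (5) x1=T, x0=F — not both ✓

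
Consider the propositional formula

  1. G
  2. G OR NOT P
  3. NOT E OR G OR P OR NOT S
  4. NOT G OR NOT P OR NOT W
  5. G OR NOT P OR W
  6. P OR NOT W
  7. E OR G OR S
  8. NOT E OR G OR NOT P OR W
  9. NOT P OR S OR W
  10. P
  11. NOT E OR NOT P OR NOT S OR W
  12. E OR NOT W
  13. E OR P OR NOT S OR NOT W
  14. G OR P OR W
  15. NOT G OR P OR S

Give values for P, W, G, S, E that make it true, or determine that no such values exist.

P = True, W = False, G = True, S = True, E = False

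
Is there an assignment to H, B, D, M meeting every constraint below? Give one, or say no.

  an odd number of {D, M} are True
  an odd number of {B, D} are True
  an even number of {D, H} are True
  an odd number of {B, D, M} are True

H = True, B = False, D = True, M = False

{D, M}: 1 true → odd ✓
{B, D}: 1 true → odd ✓
{D, H}: 2 true → even ✓
{B, D, M}: 1 true → odd ✓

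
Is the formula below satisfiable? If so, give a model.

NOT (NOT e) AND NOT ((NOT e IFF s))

s = True, e = True

  NOT (NOT e) = True
    NOT e = False
  NOT ((NOT e IFF s)) = True
    NOT e IFF s = False
      NOT e = False
Both conjuncts True, so the formula holds.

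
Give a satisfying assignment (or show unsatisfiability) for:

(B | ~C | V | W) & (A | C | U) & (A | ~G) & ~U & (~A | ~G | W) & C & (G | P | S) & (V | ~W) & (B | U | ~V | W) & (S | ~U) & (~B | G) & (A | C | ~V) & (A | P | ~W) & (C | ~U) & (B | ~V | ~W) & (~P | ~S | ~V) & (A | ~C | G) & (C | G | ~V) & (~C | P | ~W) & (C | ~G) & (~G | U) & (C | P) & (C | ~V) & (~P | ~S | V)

No satisfying assignment exists.

Case C = True:
  (~U) forces U = False.
  (~G | U) forces G = False.
  (~B | G) forces B = False.
  (A | ~C | G) forces A = True.
  If V = True:
    (B | U | ~V | W) forces W = True.
    clause (B | ~V | ~W) is falsified.
  If V = False:
    (B | ~C | V | W) forces W = True.
    clause (V | ~W) is falsified.
  Every sub-case reaches a contradiction.
Case C = False:
  Clause (C) is falsified — contradiction.
Both cases fail, so the formula is unsatisfiable.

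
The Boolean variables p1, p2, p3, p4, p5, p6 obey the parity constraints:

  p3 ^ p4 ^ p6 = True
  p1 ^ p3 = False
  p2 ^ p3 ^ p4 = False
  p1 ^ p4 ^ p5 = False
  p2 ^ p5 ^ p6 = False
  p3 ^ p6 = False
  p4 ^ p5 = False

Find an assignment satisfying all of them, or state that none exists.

p1=F; p2=T; p3=F; p4=T; p5=T; p6=F

p3 ^ p4 ^ p6 = F ^ T ^ F = True ✓
p1 ^ p3 = F ^ F = False ✓
p2 ^ p3 ^ p4 = T ^ F ^ T = False ✓
p1 ^ p4 ^ p5 = F ^ T ^ T = False ✓
p2 ^ p5 ^ p6 = T ^ T ^ F = False ✓
p3 ^ p6 = F ^ F = False ✓
p4 ^ p5 = T ^ T = False ✓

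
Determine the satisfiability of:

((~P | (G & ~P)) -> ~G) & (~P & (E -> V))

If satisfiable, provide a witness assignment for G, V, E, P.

G: False; V: True; E: True; P: False

  (~P | (G & ~P)) -> ~G = True
    ~P | (G & ~P) = True
      ~P = True
      G & ~P = False
        ~P = True
    ~G = True
  ~P & (E -> V) = True
    ~P = True
    E -> V = True
Both conjuncts True, so the formula holds.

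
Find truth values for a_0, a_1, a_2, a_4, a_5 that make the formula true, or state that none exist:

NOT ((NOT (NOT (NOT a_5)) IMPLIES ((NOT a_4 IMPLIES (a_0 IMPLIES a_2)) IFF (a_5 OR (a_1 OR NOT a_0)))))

a_0: True, a_1: False, a_2: True, a_4: True, a_5: False

  NOT ((NOT (NOT (NOT a_5)) IMPLIES ((NOT a_4 IMPLIES (a_0 IMPLIES a_2)) IFF (a_5 OR (a_1 OR NOT a_0))))) = True
    NOT (NOT (NOT a_5)) IMPLIES ((NOT a_4 IMPLIES (a_0 IMPLIES a_2)) IFF (a_5 OR (a_1 OR NOT a_0))) = False
      NOT (NOT (NOT a_5)) = True
        NOT (NOT a_5) = False
          NOT a_5 = True
      (NOT a_4 IMPLIES (a_0 IMPLIES a_2)) IFF (a_5 OR (a_1 OR NOT a_0)) = False
        NOT a_4 IMPLIES (a_0 IMPLIES a_2) = True
          NOT a_4 = False
          a_0 IMPLIES a_2 = True
        a_5 OR (a_1 OR NOT a_0) = False
          a_1 OR NOT a_0 = False
            NOT a_0 = False
The formula evaluates to True.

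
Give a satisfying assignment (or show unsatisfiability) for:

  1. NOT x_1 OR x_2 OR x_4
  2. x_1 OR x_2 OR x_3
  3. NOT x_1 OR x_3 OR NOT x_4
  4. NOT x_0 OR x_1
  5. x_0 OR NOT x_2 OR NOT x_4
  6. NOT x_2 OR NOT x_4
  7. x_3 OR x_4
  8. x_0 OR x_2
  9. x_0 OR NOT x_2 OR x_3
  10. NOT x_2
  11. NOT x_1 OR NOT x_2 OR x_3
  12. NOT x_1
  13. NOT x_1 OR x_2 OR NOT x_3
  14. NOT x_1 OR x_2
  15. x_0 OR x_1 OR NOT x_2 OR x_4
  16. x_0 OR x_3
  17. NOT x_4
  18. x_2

Case x_2 = True:
  Clause (NOT x_2) is falsified — contradiction.
Case x_2 = False:
  Clause (x_2) is falsified — contradiction.
Both cases fail, so the formula is unsatisfiable.

The formula is unsatisfiable.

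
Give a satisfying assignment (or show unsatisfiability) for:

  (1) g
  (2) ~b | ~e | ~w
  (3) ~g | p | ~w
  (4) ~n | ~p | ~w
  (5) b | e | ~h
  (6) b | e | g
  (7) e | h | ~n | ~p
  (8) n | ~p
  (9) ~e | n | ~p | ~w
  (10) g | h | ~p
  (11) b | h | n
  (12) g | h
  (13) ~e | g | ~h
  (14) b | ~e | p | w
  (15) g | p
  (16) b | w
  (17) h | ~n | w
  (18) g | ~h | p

b = True, n = True, h = True, p = True, w = False, e = False, g = True

Unit clause (g) forces g = True.
Set b = True.
Set n = True.
Set h = True.
Set p = True.
  then (~n | ~p | ~w) forces w = False.
Set e = False.
All clauses satisfied.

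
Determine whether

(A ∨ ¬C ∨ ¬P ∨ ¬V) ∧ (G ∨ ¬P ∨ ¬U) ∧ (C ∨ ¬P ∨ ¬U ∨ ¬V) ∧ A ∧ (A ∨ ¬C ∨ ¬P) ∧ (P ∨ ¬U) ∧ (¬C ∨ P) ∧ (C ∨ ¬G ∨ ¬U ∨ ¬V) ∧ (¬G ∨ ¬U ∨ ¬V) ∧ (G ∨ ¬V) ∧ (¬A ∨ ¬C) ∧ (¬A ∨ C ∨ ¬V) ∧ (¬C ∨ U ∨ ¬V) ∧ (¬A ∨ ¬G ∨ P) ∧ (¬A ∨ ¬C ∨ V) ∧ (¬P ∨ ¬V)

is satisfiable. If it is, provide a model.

G = True; V = False; C = False; P = True; A = True; U = True

Unit clause (A) forces A = True.
In (¬A ∨ ¬C) only ¬C is left, so C = False.
In (¬A ∨ C ∨ ¬V) only ¬V is left, so V = False.
Set G = True.
  then (¬A ∨ ¬G ∨ P) forces P = True.
Set U = True.
All clauses satisfied.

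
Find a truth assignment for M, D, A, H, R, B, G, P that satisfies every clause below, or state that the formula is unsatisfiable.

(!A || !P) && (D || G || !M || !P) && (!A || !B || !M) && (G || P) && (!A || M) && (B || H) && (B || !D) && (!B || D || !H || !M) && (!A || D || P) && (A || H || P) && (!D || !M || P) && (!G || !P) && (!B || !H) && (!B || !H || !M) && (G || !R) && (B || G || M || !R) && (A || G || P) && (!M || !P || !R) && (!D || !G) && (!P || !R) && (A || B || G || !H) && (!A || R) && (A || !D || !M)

Set M = True.
Try D = True:
  (B || !D) forces B = True.
  (!A || !B || !M) forces A = False.
  clause (A || !D || !M) is falsified — backtrack.
So D = False.
Set A = False.
Try H = False:
  (B || H) forces B = True.
  (A || H || P) forces P = True.
  (D || G || !M || !P) forces G = True.
  clause (!G || !P) is falsified — backtrack.
So H = True.
  then (!B || D || !H || !M) forces B = False.
  then (A || B || G || !H) forces G = True.
  then (!G || !P) forces P = False.
Set R = False.
All clauses satisfied.

M: True, D: False, A: False, H: True, R: False, B: False, G: True, P: False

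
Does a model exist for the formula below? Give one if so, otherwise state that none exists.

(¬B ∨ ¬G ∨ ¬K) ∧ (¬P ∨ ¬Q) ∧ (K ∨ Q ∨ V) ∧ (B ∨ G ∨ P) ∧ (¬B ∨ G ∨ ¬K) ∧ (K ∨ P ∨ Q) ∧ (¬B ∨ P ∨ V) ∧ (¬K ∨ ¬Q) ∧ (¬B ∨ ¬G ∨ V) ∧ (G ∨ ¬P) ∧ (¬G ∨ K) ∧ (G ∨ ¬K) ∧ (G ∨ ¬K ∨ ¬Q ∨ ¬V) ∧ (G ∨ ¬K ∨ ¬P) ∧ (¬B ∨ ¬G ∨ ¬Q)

P=F, B=F, Q=F, K=T, V=T, G=T

Set P = False.
Set B = False.
  then (B ∨ G ∨ P) forces G = True.
  then (¬G ∨ K) forces K = True.
  then (¬K ∨ ¬Q) forces Q = False.
Set V = True.
All clauses satisfied.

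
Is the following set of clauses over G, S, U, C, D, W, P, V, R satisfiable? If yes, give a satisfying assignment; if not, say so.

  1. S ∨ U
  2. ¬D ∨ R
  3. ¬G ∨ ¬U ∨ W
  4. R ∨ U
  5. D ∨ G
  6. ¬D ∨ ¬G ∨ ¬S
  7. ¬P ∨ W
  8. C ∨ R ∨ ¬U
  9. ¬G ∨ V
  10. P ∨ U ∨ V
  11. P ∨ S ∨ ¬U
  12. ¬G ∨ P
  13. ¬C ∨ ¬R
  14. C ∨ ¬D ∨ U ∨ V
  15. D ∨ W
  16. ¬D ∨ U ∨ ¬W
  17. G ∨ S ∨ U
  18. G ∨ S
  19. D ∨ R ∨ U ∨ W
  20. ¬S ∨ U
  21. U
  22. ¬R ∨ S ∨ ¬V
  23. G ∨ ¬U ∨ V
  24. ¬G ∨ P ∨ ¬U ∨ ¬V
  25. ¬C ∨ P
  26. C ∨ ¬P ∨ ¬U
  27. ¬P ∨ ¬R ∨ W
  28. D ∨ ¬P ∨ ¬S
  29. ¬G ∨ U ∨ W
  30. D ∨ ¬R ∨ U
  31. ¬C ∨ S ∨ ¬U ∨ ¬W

G=F, S=T, U=T, C=F, D=T, W=F, P=F, V=T, R=T

Unit clause (U) forces U = True.
Set G = False.
  then (D ∨ G) forces D = True.
  then (G ∨ S) forces S = True.
  then (G ∨ ¬U ∨ V) forces V = True.
  then (¬D ∨ R) forces R = True.
  then (¬C ∨ ¬R) forces C = False.
  then (C ∨ ¬P ∨ ¬U) forces P = False.
Set W = False.
All clauses satisfied.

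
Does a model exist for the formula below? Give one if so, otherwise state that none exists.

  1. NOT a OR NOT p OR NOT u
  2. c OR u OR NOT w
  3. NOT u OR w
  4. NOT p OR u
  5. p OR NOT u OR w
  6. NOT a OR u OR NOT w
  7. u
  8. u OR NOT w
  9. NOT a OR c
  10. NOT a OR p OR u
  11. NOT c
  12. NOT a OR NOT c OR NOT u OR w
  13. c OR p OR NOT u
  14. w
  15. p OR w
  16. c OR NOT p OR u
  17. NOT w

The formula is unsatisfiable.

Case w = True:
  Clause (NOT w) is falsified — contradiction.
Case w = False:
  Clause (w) is falsified — contradiction.
Both cases fail, so the formula is unsatisfiable.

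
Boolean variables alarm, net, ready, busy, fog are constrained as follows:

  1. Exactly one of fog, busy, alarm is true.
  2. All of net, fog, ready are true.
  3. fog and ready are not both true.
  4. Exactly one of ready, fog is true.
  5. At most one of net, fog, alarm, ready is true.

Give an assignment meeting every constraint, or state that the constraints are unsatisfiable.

No satisfying assignment exists.

Case net = True:
  (2) forces fog = True.
  Constraint (5) is violated (net=T, fog=T) — contradiction.
Case net = False:
  Constraint (2) is violated (net=F) — contradiction.
Both cases fail — unsatisfiable.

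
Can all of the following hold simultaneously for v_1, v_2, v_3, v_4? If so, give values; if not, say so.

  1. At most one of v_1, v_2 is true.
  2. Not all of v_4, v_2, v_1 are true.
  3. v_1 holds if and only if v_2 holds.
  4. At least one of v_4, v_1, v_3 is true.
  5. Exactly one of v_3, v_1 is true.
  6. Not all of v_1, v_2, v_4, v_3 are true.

v_1=F, v_2=F, v_3=T, v_4=T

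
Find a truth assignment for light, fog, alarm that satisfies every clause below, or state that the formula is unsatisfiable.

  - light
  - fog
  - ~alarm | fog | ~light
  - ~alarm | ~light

Unit clause (light) forces light = True.
Unit clause (fog) forces fog = True.
In (~alarm | ~light) only ~alarm is left, so alarm = False.
Check each clause:
  (light): light holds.
  (fog): fog holds.
  (~alarm | fog | ~light): ~alarm holds.
  (~alarm | ~light): ~alarm holds.
All clauses satisfied.

light: True, fog: True, alarm: False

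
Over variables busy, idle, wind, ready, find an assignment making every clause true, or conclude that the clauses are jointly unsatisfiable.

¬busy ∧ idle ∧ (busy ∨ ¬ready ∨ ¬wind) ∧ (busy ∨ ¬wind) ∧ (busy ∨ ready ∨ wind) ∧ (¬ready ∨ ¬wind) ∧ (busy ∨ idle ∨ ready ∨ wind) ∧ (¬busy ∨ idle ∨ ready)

Unit clause (¬busy) forces busy = False.
Unit clause (idle) forces idle = True.
In (busy ∨ ¬wind) only ¬wind is left, so wind = False.
In (busy ∨ ready ∨ wind) only ready is left, so ready = True.
All clauses satisfied.

busy = False, idle = True, wind = False, ready = True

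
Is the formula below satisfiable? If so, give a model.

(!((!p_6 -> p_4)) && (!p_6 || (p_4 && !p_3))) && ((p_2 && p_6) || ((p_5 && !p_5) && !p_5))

UNSATISFIABLE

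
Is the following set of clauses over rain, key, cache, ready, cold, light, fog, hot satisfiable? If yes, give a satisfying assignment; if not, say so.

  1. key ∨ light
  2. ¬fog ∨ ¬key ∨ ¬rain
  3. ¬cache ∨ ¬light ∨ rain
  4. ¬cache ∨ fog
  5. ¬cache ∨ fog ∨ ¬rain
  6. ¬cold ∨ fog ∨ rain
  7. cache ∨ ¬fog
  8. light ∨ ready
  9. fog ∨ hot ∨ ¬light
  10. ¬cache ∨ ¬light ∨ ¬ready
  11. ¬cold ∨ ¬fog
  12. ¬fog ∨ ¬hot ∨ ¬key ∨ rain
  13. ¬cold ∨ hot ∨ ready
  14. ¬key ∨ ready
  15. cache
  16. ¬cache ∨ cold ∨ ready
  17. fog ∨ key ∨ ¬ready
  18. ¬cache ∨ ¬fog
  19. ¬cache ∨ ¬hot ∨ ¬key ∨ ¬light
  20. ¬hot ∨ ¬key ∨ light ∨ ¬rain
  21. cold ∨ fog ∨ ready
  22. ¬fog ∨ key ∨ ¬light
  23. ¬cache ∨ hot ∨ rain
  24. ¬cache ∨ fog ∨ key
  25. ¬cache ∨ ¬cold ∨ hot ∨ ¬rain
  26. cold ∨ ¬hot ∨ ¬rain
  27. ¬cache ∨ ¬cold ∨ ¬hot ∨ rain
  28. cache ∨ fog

No satisfying assignment exists.

Case cache = True:
  (¬cache ∨ fog) forces fog = True.
  Clause (¬cache ∨ ¬fog) is falsified — contradiction.
Case cache = False:
  Clause (cache) is falsified — contradiction.
Both cases fail, so the formula is unsatisfiable.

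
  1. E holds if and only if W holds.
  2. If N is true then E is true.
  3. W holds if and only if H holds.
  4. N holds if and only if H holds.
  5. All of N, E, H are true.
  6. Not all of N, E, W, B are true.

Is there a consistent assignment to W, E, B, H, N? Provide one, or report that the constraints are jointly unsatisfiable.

W: True, E: True, B: False, H: True, N: True

  (1) E=T, W=T — same ✓
  (2) N=T ⇒ E: T ✓
  (3) W=T, H=T — same ✓
  (4) N=T, H=T — same ✓
  (5) {N, E, H}: all 3 true ✓
  (6) {N, E, W, B}: 3/4 true — not all ✓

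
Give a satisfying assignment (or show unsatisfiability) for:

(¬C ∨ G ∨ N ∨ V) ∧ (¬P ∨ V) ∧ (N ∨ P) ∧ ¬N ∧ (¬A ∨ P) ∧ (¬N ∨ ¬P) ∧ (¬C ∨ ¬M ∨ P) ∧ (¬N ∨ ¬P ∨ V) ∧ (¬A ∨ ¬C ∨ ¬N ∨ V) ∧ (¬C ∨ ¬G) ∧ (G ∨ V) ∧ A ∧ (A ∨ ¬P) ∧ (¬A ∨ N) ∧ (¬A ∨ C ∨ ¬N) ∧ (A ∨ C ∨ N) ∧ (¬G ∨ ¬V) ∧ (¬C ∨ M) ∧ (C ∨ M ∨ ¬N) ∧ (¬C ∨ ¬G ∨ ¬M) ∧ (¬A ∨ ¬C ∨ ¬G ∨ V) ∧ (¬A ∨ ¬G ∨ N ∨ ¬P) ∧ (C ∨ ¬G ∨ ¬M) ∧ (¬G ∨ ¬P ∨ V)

Case A = True:
  (¬N) forces N = False.
  Clause (¬A ∨ N) is falsified — contradiction.
Case A = False:
  Clause (A) is falsified — contradiction.
Both cases fail, so the formula is unsatisfiable.

Unsatisfiable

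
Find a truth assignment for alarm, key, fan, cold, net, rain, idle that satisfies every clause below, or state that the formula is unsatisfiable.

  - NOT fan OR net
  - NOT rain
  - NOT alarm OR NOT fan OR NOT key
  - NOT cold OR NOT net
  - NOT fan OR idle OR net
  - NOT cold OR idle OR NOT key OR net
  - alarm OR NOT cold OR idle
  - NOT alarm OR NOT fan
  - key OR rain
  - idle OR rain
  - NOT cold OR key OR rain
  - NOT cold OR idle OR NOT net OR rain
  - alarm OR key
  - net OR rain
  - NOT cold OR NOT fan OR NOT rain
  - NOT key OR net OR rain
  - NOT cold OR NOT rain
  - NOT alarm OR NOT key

alarm = False; key = True; fan = True; cold = False; net = True; rain = False; idle = True

Unit clause (NOT rain) forces rain = False.
In (key OR rain) only key is left, so key = True.
In (idle OR rain) only idle is left, so idle = True.
In (net OR rain) only net is left, so net = True.
In (NOT alarm OR NOT key) only NOT alarm is left, so alarm = False.
In (NOT cold OR NOT net) only NOT cold is left, so cold = False.
Set fan = True.
All clauses satisfied.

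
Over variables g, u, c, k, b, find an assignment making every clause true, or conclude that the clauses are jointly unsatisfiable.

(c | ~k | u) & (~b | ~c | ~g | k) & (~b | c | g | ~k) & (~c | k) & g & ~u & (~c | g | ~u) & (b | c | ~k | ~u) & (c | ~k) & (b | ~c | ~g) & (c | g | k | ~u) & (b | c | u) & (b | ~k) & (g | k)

Unit clause (g) forces g = True.
Unit clause (~u) forces u = False.
Set c = False.
  then (c | ~k | u) forces k = False.
  then (b | c | u) forces b = True.
All clauses satisfied.

g = True; u = False; c = False; k = False; b = True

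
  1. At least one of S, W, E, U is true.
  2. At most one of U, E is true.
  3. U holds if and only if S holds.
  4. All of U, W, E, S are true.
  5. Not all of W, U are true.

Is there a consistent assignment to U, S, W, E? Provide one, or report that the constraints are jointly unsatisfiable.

Unsatisfiable

Case W = True:
  (4) forces U = True.
  Constraint (5) is violated (W=T, U=T) — contradiction.
Case W = False:
  Constraint (4) is violated (W=F) — contradiction.
Both cases fail — unsatisfiable.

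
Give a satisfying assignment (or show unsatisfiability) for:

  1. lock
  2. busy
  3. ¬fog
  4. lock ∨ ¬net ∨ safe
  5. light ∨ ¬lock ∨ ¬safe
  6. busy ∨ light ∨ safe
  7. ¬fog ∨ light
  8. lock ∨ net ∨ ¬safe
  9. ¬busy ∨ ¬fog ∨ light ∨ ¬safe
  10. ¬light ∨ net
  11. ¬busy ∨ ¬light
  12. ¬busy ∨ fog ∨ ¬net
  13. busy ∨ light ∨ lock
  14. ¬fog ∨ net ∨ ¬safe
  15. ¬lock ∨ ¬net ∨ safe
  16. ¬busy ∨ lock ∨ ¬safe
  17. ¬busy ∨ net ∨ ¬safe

Unit clause (lock) forces lock = True.
Unit clause (busy) forces busy = True.
Unit clause (¬fog) forces fog = False.
In (¬busy ∨ ¬light) only ¬light is left, so light = False.
In (¬busy ∨ fog ∨ ¬net) only ¬net is left, so net = False.
In (¬busy ∨ net ∨ ¬safe) only ¬safe is left, so safe = False.
All clauses satisfied.

safe: False; lock: True; busy: True; light: False; net: False; fog: False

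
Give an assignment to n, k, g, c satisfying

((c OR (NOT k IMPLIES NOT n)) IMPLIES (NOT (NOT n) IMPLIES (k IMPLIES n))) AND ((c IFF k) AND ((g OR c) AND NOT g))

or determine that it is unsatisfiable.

n=T, k=T, g=F, c=T

  (c OR (NOT k IMPLIES NOT n)) IMPLIES (NOT (NOT n) IMPLIES (k IMPLIES n)) = True
    c OR (NOT k IMPLIES NOT n) = True
      NOT k IMPLIES NOT n = True
        NOT k = False
        NOT n = False
    NOT (NOT n) IMPLIES (k IMPLIES n) = True
      NOT (NOT n) = True
        NOT n = False
      k IMPLIES n = True
  (c IFF k) AND ((g OR c) AND NOT g) = True
    c IFF k = True
    (g OR c) AND NOT g = True
      g OR c = True
      NOT g = True
Both conjuncts True, so the formula holds.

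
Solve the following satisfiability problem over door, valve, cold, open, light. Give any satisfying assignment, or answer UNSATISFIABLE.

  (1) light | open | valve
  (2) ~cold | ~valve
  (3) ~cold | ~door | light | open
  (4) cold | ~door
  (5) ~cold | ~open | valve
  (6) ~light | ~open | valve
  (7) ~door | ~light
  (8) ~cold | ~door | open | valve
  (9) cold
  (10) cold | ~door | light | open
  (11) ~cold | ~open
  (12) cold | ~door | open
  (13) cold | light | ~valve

Unit clause (cold) forces cold = True.
In (~cold | ~open) only ~open is left, so open = False.
In (~cold | ~valve) only ~valve is left, so valve = False.
In (~cold | ~door | open | valve) only ~door is left, so door = False.
In (light | open | valve) only light is left, so light = True.
All clauses satisfied.

door = False, valve = False, cold = True, open = False, light = True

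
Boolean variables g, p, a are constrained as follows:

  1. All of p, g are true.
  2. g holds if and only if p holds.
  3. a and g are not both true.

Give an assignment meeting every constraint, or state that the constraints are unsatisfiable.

g=T, p=T, a=F

  (1) {p, g}: all 2 true ✓
  (2) g=T, p=T — same ✓
  (3) a=F, g=T — not both ✓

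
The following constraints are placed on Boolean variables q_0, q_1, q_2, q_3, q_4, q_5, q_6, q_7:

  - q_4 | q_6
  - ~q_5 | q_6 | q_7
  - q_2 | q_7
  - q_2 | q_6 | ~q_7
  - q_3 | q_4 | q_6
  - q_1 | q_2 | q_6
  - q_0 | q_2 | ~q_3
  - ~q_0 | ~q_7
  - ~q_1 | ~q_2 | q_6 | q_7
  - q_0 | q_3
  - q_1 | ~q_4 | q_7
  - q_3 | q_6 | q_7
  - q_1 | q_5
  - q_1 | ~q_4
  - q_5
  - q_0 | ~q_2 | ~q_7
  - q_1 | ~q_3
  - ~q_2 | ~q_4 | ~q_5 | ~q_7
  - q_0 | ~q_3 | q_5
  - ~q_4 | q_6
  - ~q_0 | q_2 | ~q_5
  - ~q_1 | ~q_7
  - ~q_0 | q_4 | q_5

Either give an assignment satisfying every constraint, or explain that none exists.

Unit clause (q_5) forces q_5 = True.
Set q_0 = False.
  then (q_0 | q_3) forces q_3 = True.
  then (q_1 | ~q_3) forces q_1 = True.
  then (~q_1 | ~q_7) forces q_7 = False.
  then (~q_5 | q_6 | q_7) forces q_6 = True.
  then (q_2 | q_7) forces q_2 = True.
Set q_4 = False.
All clauses satisfied.

q_0=F, q_1=T, q_2=T, q_3=T, q_4=F, q_5=T, q_6=T, q_7=F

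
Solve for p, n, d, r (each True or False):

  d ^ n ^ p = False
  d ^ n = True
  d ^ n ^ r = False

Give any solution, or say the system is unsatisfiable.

p = True, n = True, d = False, r = True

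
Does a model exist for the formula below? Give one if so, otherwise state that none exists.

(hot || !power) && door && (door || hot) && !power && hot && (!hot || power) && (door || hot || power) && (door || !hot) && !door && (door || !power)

No satisfying assignment exists.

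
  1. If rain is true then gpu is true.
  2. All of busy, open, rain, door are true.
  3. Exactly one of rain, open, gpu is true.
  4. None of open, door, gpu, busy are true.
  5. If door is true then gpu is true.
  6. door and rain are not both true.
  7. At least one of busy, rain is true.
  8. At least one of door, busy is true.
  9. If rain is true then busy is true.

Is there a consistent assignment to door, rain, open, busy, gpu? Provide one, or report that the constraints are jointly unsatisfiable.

Case door = True:
  Constraint (4) is violated (door=T) — contradiction.
Case door = False:
  Constraint (2) is violated (door=F) — contradiction.
Both cases fail — unsatisfiable.

The formula is unsatisfiable.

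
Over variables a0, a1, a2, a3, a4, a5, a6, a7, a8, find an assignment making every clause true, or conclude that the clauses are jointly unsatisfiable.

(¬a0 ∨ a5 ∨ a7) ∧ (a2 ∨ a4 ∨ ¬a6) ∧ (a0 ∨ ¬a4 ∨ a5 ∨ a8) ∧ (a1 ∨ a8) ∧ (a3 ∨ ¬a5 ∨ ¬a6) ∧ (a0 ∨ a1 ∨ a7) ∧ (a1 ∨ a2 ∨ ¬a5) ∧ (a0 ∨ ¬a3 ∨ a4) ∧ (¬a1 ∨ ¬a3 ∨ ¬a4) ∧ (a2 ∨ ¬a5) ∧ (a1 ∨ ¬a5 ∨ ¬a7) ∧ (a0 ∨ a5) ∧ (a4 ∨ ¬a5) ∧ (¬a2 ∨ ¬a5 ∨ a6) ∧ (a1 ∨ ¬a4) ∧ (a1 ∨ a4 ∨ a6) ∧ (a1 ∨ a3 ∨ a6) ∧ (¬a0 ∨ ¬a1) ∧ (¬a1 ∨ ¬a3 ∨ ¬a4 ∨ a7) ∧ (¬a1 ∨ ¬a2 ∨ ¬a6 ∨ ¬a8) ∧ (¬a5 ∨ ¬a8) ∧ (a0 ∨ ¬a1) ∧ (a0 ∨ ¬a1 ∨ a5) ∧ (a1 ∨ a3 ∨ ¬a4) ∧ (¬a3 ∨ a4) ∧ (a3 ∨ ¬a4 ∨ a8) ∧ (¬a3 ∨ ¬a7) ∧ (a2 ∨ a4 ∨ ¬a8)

a0=T, a1=F, a2=T, a3=F, a4=F, a5=F, a6=T, a7=T, a8=T

Set a0 = True.
  then (¬a0 ∨ ¬a1) forces a1 = False.
  then (a1 ∨ a8) forces a8 = True.
  then (a1 ∨ ¬a4) forces a4 = False.
  then (a1 ∨ a4 ∨ a6) forces a6 = True.
  then (¬a5 ∨ ¬a8) forces a5 = False.
  then (¬a3 ∨ a4) forces a3 = False.
  then (a2 ∨ a4 ∨ ¬a8) forces a2 = True.
  then (¬a0 ∨ a5 ∨ a7) forces a7 = True.
All clauses satisfied.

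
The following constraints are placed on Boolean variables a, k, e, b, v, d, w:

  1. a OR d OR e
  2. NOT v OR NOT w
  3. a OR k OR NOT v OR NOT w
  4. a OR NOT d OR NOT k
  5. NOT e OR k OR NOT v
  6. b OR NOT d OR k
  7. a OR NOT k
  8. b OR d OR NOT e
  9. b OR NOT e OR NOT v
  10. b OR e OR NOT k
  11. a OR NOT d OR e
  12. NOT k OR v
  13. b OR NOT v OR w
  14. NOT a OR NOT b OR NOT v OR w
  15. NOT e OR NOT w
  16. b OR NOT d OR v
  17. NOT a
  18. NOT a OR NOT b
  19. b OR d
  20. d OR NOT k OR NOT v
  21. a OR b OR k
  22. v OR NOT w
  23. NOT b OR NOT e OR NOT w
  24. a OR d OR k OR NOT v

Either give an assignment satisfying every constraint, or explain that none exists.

a: False; k: False; e: True; b: True; v: False; d: False; w: False

Unit clause (NOT a) forces a = False.
In (a OR NOT k) only NOT k is left, so k = False.
In (a OR b OR k) only b is left, so b = True.
Try e = False:
  (a OR d OR e) forces d = True.
  clause (a OR NOT d OR e) is falsified — backtrack.
So e = True.
  then (NOT e OR k OR NOT v) forces v = False.
  then (NOT e OR NOT w) forces w = False.
Set d = False.
All clauses satisfied.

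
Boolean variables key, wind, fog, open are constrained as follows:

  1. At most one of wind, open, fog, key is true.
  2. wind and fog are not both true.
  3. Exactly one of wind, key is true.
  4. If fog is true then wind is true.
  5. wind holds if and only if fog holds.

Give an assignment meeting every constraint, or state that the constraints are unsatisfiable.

key = True, wind = False, fog = False, open = False

  (1) {wind, open, fog, key}: 1 true — at most one ✓
  (2) wind=F, fog=F — not both ✓
  (3) {wind, key}: 1 true — exactly one ✓
  (4) fog=F ⇒ wind: vacuous ✓
  (5) wind=F, fog=F — same ✓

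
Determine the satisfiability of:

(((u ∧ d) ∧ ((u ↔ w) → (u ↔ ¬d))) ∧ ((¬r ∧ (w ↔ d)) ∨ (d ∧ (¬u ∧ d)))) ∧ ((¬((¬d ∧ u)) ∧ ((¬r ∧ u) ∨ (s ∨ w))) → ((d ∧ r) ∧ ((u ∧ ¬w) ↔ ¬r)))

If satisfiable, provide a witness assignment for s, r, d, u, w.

Case u = True: the formula simplifies to ((d ∧ (w → ¬d)) ∧ (¬r ∧ (w ↔ d))) ∧ ((¬(¬d) ∧ (¬r ∨ (s ∨ w))) → ((d ∧ r) ∧ (¬w ↔ ¬r))).
  r = True: the conjunct ¬r is False.
  r = False: simplifies to ((d ∧ (w → ¬d)) ∧ (w ↔ d)) ∧ ¬d.
    d = True: the conjunct ¬d is False.
    d = False: the conjunct d is False.
Case u = False: the conjunct u is False.
Both cases fail — unsatisfiable.

Unsatisfiable — no assignment works.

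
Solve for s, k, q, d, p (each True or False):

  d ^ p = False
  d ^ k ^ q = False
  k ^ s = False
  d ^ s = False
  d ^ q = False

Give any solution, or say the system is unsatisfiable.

s: False; k: False; q: False; d: False; p: False

d ^ p = F ^ F = False ✓
d ^ k ^ q = F ^ F ^ F = False ✓
k ^ s = F ^ F = False ✓
d ^ s = F ^ F = False ✓
d ^ q = F ^ F = False ✓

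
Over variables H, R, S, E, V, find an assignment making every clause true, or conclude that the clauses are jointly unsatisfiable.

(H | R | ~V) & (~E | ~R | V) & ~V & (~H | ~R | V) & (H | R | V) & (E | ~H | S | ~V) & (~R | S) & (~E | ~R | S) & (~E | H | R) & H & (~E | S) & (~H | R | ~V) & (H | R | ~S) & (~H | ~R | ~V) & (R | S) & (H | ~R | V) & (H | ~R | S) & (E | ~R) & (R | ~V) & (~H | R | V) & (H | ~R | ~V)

UNSATISFIABLE

Case H = True:
  (~V) forces V = False.
  (~H | ~R | V) forces R = False.
  Clause (~H | R | V) is falsified — contradiction.
Case H = False:
  Clause (H) is falsified — contradiction.
Both cases fail, so the formula is unsatisfiable.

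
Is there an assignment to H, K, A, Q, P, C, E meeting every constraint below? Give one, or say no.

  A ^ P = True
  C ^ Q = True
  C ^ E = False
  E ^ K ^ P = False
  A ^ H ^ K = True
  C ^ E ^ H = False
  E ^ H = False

H: False, K: True, A: False, Q: True, P: True, C: False, E: False

A ^ P = F ^ T = True ✓
C ^ Q = F ^ T = True ✓
C ^ E = F ^ F = False ✓
E ^ K ^ P = F ^ T ^ T = False ✓
A ^ H ^ K = F ^ F ^ T = True ✓
C ^ E ^ H = F ^ F ^ F = False ✓
E ^ H = F ^ F = False ✓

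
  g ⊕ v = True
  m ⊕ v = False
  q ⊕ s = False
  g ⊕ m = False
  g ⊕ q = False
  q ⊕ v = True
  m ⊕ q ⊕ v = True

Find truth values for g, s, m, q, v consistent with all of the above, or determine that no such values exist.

Adding constraints 1, 2, 4 mod 2: every variable appears an even number of times on the left, so the left side is 0.
But the right sides sum to 1 (mod 2). 0 ≠ 1 — the system is inconsistent.

UNSATISFIABLE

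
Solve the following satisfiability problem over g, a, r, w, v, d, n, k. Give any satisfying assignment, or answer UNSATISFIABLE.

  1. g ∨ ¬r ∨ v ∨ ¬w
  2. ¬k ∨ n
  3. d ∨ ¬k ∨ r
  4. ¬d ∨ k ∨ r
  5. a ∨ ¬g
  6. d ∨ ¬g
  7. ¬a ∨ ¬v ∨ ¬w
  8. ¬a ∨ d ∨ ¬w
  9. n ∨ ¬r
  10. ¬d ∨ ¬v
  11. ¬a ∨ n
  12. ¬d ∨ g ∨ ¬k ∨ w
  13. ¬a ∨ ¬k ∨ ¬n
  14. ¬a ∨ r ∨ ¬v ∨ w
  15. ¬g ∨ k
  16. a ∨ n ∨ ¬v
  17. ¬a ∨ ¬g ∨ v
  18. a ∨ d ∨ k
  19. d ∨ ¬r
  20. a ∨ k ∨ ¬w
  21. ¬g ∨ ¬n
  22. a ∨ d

g: False, a: False, r: True, w: False, v: False, d: True, n: True, k: False

Try g = True:
  (a ∨ ¬g) forces a = True.
  (d ∨ ¬g) forces d = True.
  (¬d ∨ ¬v) forces v = False.
  clause (¬a ∨ ¬g ∨ v) is falsified — backtrack.
So g = False.
Set a = False.
  then (a ∨ d) forces d = True.
  then (¬d ∨ ¬v) forces v = False.
Set r = True.
  then (g ∨ ¬r ∨ v ∨ ¬w) forces w = False.
  then (n ∨ ¬r) forces n = True.
  then (¬d ∨ g ∨ ¬k ∨ w) forces k = False.
All clauses satisfied.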